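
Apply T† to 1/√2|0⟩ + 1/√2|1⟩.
1/√2|0⟩ + (1/2 - (1/2)i)|1⟩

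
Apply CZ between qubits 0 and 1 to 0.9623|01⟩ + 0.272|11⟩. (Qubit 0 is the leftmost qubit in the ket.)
0.9623|01⟩ - 0.272|11⟩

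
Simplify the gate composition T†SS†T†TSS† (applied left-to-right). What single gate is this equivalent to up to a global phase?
T†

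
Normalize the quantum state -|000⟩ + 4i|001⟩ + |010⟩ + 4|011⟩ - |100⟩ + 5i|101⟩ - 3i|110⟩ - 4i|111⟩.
-0.1085|000⟩ + 0.4339i|001⟩ + 0.1085|010⟩ + 0.4339|011⟩ - 0.1085|100⟩ + 0.5423i|101⟩ - 0.3254i|110⟩ - 0.4339i|111⟩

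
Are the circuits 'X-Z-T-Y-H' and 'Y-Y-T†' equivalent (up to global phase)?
No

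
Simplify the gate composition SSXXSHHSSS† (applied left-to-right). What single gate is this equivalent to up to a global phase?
I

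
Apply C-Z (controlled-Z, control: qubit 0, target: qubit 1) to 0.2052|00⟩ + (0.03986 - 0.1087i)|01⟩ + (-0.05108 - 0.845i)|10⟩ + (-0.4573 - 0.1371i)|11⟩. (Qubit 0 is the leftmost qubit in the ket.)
0.2052|00⟩ + (0.03986 - 0.1087i)|01⟩ + (-0.05108 - 0.845i)|10⟩ + (0.4573 + 0.1371i)|11⟩

C-Z leaves the control-|0⟩ kets |00⟩, |01⟩ unchanged and applies Z to qubit 1 on the control-|1⟩ pair (|10⟩, |11⟩).
Z = [[1, 0], [0, -1]].
With a = amp(|10⟩) = (-0.05108 - 0.845i) and b = amp(|11⟩) = (-0.4573 - 0.1371i):
new amp(|10⟩) = (1)·a = (-0.05108 - 0.845i)
new amp(|11⟩) = (-1)·b = (0.4573 + 0.1371i)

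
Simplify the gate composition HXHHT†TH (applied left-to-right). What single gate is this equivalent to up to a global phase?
Z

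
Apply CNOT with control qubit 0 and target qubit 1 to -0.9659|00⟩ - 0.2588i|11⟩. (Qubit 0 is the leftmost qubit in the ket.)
-0.9659|00⟩ - 0.2588i|10⟩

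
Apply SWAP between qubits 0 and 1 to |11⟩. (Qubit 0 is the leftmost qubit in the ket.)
|11⟩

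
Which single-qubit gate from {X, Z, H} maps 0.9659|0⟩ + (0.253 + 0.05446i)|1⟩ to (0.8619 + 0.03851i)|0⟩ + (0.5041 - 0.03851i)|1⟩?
H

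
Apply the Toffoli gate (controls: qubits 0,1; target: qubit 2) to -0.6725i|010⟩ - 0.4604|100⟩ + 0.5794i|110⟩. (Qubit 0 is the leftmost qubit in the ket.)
-0.6725i|010⟩ - 0.4604|100⟩ + 0.5794i|111⟩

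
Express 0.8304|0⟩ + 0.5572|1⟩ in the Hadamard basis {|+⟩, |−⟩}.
0.9812|+⟩ + 0.1932|−⟩

With |ψ⟩ = α|0⟩ + β|1⟩, the Hadamard-basis coefficients are ⟨+|ψ⟩ = (α + β)/√2 and ⟨−|ψ⟩ = (α − β)/√2.
Here α = 0.8304, β = 0.5572: (α + β)/√2 = 0.9812, (α − β)/√2 = 0.1932.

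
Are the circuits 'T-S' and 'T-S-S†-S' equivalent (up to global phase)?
Yes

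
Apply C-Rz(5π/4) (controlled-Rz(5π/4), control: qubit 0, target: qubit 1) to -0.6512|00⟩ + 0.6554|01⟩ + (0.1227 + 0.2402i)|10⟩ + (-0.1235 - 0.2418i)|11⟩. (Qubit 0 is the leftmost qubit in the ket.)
-0.6512|00⟩ + 0.6554|01⟩ + (0.175 - 0.2053i)|10⟩ + (0.2707 - 0.02157i)|11⟩

C-Rz(5π/4) leaves the control-|0⟩ kets |00⟩, |01⟩ unchanged and applies Rz(5π/4) to qubit 1 on the control-|1⟩ pair (|10⟩, |11⟩).
Rz(5π/4) = [[e^(−iθ/2), 0], [0, e^(iθ/2)]] with e^(±iθ/2) = cos(θ/2) ± i·sin(θ/2); θ = 5π/4, cos(θ/2) ≈ -0.382683, sin(θ/2) ≈ 0.92388.
With a = amp(|10⟩) = (0.1227 + 0.2402i) and b = amp(|11⟩) = (-0.1235 - 0.2418i):
new amp(|10⟩) = (-0.382683 - 0.92388i)·a = (0.175 - 0.2053i)
new amp(|11⟩) = (-0.382683 + 0.92388i)·b = (0.2707 - 0.02157i)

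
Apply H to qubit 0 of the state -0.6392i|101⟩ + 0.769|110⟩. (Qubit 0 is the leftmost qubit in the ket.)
-0.452i|001⟩ + 0.5438|010⟩ + 0.452i|101⟩ - 0.5438|110⟩

H on qubit 0 mixes each pair of kets that differ only in qubit 0: amplitudes (a, b) of (|…0…⟩, |…1…⟩) become ((a + b)/√2, (a − b)/√2). Kets absent from the input have amplitude 0.
(|001⟩, |101⟩): (a, b) = (0, -0.6392i) → (-0.452i, 0.452i)
(|010⟩, |110⟩): (a, b) = (0, 0.769) → (0.5438, -0.5438)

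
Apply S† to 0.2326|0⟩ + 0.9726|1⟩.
0.2326|0⟩ - 0.9726i|1⟩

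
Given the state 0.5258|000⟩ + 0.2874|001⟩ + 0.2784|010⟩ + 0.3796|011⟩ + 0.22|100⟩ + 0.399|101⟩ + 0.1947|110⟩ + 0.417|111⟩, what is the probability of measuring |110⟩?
0.03791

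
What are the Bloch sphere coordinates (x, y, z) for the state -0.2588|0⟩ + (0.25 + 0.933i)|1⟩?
(-0.1294, -0.4829, -0.866)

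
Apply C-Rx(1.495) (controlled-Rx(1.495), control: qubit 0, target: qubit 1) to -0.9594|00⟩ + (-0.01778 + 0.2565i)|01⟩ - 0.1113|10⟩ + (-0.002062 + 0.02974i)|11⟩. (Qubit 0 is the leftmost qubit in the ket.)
-0.9594|00⟩ + (-0.01778 + 0.2565i)|01⟩ + (-0.06141 + 0.001402i)|10⟩ + (-0.001512 + 0.09747i)|11⟩

C-Rx(1.495) leaves the control-|0⟩ kets |00⟩, |01⟩ unchanged and applies Rx(1.495) to qubit 1 on the control-|1⟩ pair (|10⟩, |11⟩).
Rx(1.495) = [[cos(θ/2), −i·sin(θ/2)], [−i·sin(θ/2), cos(θ/2)]]; θ = 1.495, cos(θ/2) ≈ 0.733391, sin(θ/2) ≈ 0.679807.
With a = amp(|10⟩) = -0.1113 and b = amp(|11⟩) = (-0.002062 + 0.02974i):
new amp(|10⟩) = (0.733391)·a + (-0.679807i)·b = (-0.06141 + 0.001402i)
new amp(|11⟩) = (-0.679807i)·a + (0.733391)·b = (-0.001512 + 0.09747i)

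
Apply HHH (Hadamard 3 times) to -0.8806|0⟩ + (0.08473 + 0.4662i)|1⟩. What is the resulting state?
(-0.5628 + 0.3297i)|0⟩ + (-0.6826 - 0.3297i)|1⟩

H² = I, so H^3 = H: a single Hadamard. With (a, b) = (-0.8806, (0.08473 + 0.4662i)), H gives ((a + b)/√2, (a − b)/√2) = ((-0.5628 + 0.3297i), (-0.6826 - 0.3297i)).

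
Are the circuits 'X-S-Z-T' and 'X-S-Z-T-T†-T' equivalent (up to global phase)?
Yes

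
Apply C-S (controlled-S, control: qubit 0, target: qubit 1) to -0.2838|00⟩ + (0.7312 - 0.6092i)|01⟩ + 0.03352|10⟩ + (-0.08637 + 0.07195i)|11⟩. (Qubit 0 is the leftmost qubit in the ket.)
-0.2838|00⟩ + (0.7312 - 0.6092i)|01⟩ + 0.03352|10⟩ + (-0.07195 - 0.08637i)|11⟩

C-S leaves the control-|0⟩ kets |00⟩, |01⟩ unchanged and applies S to qubit 1 on the control-|1⟩ pair (|10⟩, |11⟩).
S = [[1, 0], [0, i]].
With a = amp(|10⟩) = 0.03352 and b = amp(|11⟩) = (-0.08637 + 0.07195i):
new amp(|10⟩) = (1)·a = 0.03352
new amp(|11⟩) = (i)·b = (-0.07195 - 0.08637i)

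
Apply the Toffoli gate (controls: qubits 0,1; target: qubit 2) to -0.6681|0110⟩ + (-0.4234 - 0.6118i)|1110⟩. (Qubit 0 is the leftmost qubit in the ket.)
-0.6681|0110⟩ + (-0.4234 - 0.6118i)|1100⟩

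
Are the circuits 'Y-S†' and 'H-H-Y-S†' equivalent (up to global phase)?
Yes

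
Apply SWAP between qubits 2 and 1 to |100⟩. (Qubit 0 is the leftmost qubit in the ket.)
|100⟩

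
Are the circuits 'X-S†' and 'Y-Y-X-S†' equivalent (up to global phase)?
Yes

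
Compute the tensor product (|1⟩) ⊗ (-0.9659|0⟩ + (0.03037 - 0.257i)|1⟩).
-0.9659|10⟩ + (0.03037 - 0.257i)|11⟩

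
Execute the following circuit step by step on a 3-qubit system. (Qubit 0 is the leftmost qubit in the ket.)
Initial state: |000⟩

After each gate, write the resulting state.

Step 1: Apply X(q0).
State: |100⟩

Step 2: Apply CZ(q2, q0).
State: |100⟩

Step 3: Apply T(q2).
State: |100⟩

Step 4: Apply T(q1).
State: |100⟩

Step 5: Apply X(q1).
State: |110⟩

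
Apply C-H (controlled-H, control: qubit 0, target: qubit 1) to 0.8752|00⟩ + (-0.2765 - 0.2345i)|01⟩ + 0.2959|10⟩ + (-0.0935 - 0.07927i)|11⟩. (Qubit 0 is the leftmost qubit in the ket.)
0.8752|00⟩ + (-0.2765 - 0.2345i)|01⟩ + (0.1431 - 0.05605i)|10⟩ + (0.2753 + 0.05605i)|11⟩

C-H leaves the control-|0⟩ kets |00⟩, |01⟩ unchanged and applies H to qubit 1 on the control-|1⟩ pair (|10⟩, |11⟩).
H = [[1/√2, 1/√2], [1/√2, -1/√2]].
With a = amp(|10⟩) = 0.2959 and b = amp(|11⟩) = (-0.0935 - 0.07927i):
new amp(|10⟩) = (1/√2)·a + (1/√2)·b = (0.1431 - 0.05605i)
new amp(|11⟩) = (1/√2)·a + (-1/√2)·b = (0.2753 + 0.05605i)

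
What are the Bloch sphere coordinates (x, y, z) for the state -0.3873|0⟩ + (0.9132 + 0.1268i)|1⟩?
(-0.7074, -0.09822, -0.7)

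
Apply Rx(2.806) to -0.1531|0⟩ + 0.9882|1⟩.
(-0.02557 - 0.9743i)|0⟩ + (0.165 + 0.1509i)|1⟩

Rx(2.806) = [[cos(θ/2), −i·sin(θ/2)], [−i·sin(θ/2), cos(θ/2)]]; θ = 2.806, cos(θ/2) ≈ 0.16701, sin(θ/2) ≈ 0.985955.
With a = amp(|0⟩) = -0.1531 and b = amp(|1⟩) = 0.9882:
new amp(|0⟩) = (0.16701)·a + (-0.985955i)·b = (-0.02557 - 0.9743i)
new amp(|1⟩) = (-0.985955i)·a + (0.16701)·b = (0.165 + 0.1509i)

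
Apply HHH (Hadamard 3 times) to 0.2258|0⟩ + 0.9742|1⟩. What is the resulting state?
0.8485|0⟩ - 0.5292|1⟩

H² = I, so H^3 = H: a single Hadamard. With (a, b) = (0.2258, 0.9742), H gives ((a + b)/√2, (a − b)/√2) = (0.8485, -0.5292).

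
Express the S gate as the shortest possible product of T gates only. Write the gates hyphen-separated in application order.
T-T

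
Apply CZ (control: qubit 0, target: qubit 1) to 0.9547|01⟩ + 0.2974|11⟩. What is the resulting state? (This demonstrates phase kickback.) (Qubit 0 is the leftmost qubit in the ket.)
0.9547|01⟩ - 0.2974|11⟩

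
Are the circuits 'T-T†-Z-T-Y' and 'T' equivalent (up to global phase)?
No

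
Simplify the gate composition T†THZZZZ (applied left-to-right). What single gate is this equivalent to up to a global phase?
H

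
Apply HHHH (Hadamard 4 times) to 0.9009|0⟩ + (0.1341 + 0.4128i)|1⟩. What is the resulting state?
0.9009|0⟩ + (0.1341 + 0.4128i)|1⟩

H² = I, so an even number of Hadamards cancels: H^4 = I and the state is unchanged.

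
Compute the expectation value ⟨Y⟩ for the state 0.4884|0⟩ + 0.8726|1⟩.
0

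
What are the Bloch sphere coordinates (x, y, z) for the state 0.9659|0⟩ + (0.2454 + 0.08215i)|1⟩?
(0.4741, 0.1587, 0.866)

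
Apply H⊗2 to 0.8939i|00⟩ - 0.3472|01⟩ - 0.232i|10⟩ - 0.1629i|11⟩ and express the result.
(-0.1736 + 0.2495i)|00⟩ + (0.1736 + 0.4124i)|01⟩ + (-0.1736 + 0.6444i)|10⟩ + (0.1736 + 0.4815i)|11⟩

H⊗2 gives amp(|y⟩) = (1/2) Σ_x (−1)^(x·y) amp(|x⟩), where x·y is the number of positions in which both x and y have a 1.
|00⟩: (0.8939i - 0.3472 - 0.232i - 0.1629i)/2 = (-0.1736 + 0.2495i)
|01⟩: (0.8939i + 0.3472 - 0.232i + 0.1629i)/2 = (0.1736 + 0.4124i)
|10⟩: (0.8939i - 0.3472 + 0.232i + 0.1629i)/2 = (-0.1736 + 0.6444i)
|11⟩: (0.8939i + 0.3472 + 0.232i - 0.1629i)/2 = (0.1736 + 0.4815i)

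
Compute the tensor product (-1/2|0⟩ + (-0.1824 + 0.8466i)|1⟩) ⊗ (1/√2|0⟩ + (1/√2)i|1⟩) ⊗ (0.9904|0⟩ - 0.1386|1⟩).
-0.3502|000⟩ + 0.049|001⟩ - 0.3502i|010⟩ + 0.049i|011⟩ + (-0.1277 + 0.5929i)|100⟩ + (0.01788 - 0.08297i)|101⟩ + (-0.5929 - 0.1277i)|110⟩ + (0.08297 + 0.01788i)|111⟩

amp(|b₁b₂…⟩) = product of the factor amplitudes for bits b₁, b₂, …; only kets whose every factor amplitude is nonzero survive.
|000⟩: (-1/2)(1/√2)(0.9904) = -0.3502
|001⟩: (-1/2)(1/√2)(-0.1386) = 0.049
|010⟩: (-1/2)((1/√2)i)(0.9904) = -0.3502i
|011⟩: (-1/2)((1/√2)i)(-0.1386) = 0.049i
|100⟩: (-0.1824 + 0.8466i)(1/√2)(0.9904) = (-0.1277 + 0.5929i)
|101⟩: (-0.1824 + 0.8466i)(1/√2)(-0.1386) = (0.01788 - 0.08297i)
|110⟩: (-0.1824 + 0.8466i)((1/√2)i)(0.9904) = (-0.5929 - 0.1277i)
|111⟩: (-0.1824 + 0.8466i)((1/√2)i)(-0.1386) = (0.08297 + 0.01788i)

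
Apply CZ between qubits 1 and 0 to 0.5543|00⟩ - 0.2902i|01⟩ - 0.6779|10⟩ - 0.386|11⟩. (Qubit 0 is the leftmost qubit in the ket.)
0.5543|00⟩ - 0.2902i|01⟩ - 0.6779|10⟩ + 0.386|11⟩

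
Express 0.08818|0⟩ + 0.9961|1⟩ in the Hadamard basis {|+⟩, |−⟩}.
0.7667|+⟩ - 0.642|−⟩

With |ψ⟩ = α|0⟩ + β|1⟩, the Hadamard-basis coefficients are ⟨+|ψ⟩ = (α + β)/√2 and ⟨−|ψ⟩ = (α − β)/√2.
Here α = 0.08818, β = 0.9961: (α + β)/√2 = 0.7667, (α − β)/√2 = -0.642.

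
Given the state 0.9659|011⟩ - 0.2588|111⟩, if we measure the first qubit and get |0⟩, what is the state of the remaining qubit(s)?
|11⟩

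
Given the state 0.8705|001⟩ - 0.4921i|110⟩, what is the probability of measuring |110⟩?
0.2422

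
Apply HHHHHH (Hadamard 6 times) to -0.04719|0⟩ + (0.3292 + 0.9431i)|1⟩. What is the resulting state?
-0.04719|0⟩ + (0.3292 + 0.9431i)|1⟩

H² = I, so an even number of Hadamards cancels: H^6 = I and the state is unchanged.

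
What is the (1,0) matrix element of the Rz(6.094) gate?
0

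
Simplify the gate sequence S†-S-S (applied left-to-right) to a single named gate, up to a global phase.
S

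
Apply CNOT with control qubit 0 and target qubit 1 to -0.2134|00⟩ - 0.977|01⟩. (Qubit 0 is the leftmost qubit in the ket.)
-0.2134|00⟩ - 0.977|01⟩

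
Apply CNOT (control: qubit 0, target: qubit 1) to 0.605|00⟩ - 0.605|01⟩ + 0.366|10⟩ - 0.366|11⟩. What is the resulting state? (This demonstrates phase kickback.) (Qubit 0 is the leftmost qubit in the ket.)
0.605|00⟩ - 0.605|01⟩ - 0.366|10⟩ + 0.366|11⟩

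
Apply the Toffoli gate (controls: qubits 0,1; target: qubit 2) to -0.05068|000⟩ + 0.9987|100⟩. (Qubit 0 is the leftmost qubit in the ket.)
-0.05068|000⟩ + 0.9987|100⟩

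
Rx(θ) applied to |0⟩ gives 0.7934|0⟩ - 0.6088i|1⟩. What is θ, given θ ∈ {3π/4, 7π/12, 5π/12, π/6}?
5π/12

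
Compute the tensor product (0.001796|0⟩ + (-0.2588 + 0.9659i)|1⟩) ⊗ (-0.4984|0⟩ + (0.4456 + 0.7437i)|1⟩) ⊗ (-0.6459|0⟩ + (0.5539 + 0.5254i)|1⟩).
0.0005782|000⟩ + (-0.0004958 - 0.0004703i)|001⟩ + (-0.0005169 - 0.0008627i)|010⟩ + (-0.0002585 + 0.00116i)|011⟩ + (-0.08331 + 0.3109i)|100⟩ + (0.3244 - 0.1989i)|101⟩ + (0.5385 - 0.1537i)|110⟩ + (-0.5868 - 0.3062i)|111⟩

amp(|b₁b₂…⟩) = product of the factor amplitudes for bits b₁, b₂, …; only kets whose every factor amplitude is nonzero survive.
|000⟩: (0.001796)(-0.4984)(-0.6459) = 0.0005782
|001⟩: (0.001796)(-0.4984)(0.5539 + 0.5254i) = (-0.0004958 - 0.0004703i)
|010⟩: (0.001796)(0.4456 + 0.7437i)(-0.6459) = (-0.0005169 - 0.0008627i)
|011⟩: (0.001796)(0.4456 + 0.7437i)(0.5539 + 0.5254i) = (-0.0002585 + 0.00116i)
|100⟩: (-0.2588 + 0.9659i)(-0.4984)(-0.6459) = (-0.08331 + 0.3109i)
|101⟩: (-0.2588 + 0.9659i)(-0.4984)(0.5539 + 0.5254i) = (0.3244 - 0.1989i)
|110⟩: (-0.2588 + 0.9659i)(0.4456 + 0.7437i)(-0.6459) = (0.5385 - 0.1537i)
|111⟩: (-0.2588 + 0.9659i)(0.4456 + 0.7437i)(0.5539 + 0.5254i) = (-0.5868 - 0.3062i)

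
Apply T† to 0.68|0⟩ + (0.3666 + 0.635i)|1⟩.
0.68|0⟩ + (0.7082 + 0.1898i)|1⟩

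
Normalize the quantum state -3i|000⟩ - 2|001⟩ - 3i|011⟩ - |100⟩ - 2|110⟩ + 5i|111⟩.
-0.416i|000⟩ - 0.2774|001⟩ - 0.416i|011⟩ - 0.1387|100⟩ - 0.2774|110⟩ + 0.6934i|111⟩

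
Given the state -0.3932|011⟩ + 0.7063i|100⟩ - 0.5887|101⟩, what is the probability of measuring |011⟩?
0.1546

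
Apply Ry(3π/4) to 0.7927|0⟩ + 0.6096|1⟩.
-0.2598|0⟩ + 0.9656|1⟩

Ry(3π/4) = [[cos(θ/2), −sin(θ/2)], [sin(θ/2), cos(θ/2)]]; θ = 3π/4, cos(θ/2) ≈ 0.382683, sin(θ/2) ≈ 0.92388.
With a = amp(|0⟩) = 0.7927 and b = amp(|1⟩) = 0.6096:
new amp(|0⟩) = (0.382683)·a + (-0.92388)·b = -0.2598
new amp(|1⟩) = (0.92388)·a + (0.382683)·b = 0.9656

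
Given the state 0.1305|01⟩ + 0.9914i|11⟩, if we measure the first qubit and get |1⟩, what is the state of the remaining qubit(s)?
i|1⟩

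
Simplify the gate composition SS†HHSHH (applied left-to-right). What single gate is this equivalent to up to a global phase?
S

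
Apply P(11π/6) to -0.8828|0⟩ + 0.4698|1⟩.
-0.8828|0⟩ + (0.4069 - 0.2349i)|1⟩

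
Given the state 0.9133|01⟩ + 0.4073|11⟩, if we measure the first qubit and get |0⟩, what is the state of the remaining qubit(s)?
|1⟩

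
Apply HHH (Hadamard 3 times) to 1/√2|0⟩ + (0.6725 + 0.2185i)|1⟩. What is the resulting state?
(0.9755 + 0.1545i)|0⟩ + (0.02447 - 0.1545i)|1⟩

H² = I, so H^3 = H: a single Hadamard. With (a, b) = (1/√2, (0.6725 + 0.2185i)), H gives ((a + b)/√2, (a − b)/√2) = ((0.9755 + 0.1545i), (0.02447 - 0.1545i)).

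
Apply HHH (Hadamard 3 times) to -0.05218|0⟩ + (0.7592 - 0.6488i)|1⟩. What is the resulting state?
(0.4999 - 0.4588i)|0⟩ + (-0.5737 + 0.4588i)|1⟩

H² = I, so H^3 = H: a single Hadamard. With (a, b) = (-0.05218, (0.7592 - 0.6488i)), H gives ((a + b)/√2, (a − b)/√2) = ((0.4999 - 0.4588i), (-0.5737 + 0.4588i)).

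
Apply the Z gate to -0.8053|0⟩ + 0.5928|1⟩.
-0.8053|0⟩ - 0.5928|1⟩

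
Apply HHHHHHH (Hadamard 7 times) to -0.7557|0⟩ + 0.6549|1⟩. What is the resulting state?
-0.07128|0⟩ - 0.9974|1⟩

H² = I, so H^7 = H: a single Hadamard. With (a, b) = (-0.7557, 0.6549), H gives ((a + b)/√2, (a − b)/√2) = (-0.07128, -0.9974).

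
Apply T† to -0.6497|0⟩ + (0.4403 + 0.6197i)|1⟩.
-0.6497|0⟩ + (0.7495 + 0.1269i)|1⟩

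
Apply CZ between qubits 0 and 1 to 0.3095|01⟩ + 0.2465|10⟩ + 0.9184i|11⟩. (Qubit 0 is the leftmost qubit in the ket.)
0.3095|01⟩ + 0.2465|10⟩ - 0.9184i|11⟩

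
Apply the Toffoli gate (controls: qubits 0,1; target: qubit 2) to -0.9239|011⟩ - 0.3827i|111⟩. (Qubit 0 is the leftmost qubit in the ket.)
-0.9239|011⟩ - 0.3827i|110⟩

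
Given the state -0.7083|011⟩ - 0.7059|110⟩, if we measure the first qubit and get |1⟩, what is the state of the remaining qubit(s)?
-|10⟩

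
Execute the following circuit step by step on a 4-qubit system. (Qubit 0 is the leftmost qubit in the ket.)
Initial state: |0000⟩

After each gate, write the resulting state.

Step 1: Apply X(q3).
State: |0001⟩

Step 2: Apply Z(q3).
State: -|0001⟩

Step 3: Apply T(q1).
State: -|0001⟩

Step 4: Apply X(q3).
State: -|0000⟩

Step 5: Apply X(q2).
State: -|0010⟩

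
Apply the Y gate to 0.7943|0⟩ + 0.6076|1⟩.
-0.6076i|0⟩ + 0.7943i|1⟩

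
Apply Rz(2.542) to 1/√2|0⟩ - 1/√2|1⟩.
(0.2088 - 0.6756i)|0⟩ + (-0.2088 - 0.6756i)|1⟩

Rz(2.542) = [[e^(−iθ/2), 0], [0, e^(iθ/2)]] with e^(±iθ/2) = cos(θ/2) ± i·sin(θ/2); θ = 2.542, cos(θ/2) ≈ 0.295326, sin(θ/2) ≈ 0.955397.
With a = amp(|0⟩) = 1/√2 and b = amp(|1⟩) = -1/√2:
new amp(|0⟩) = (0.295326 - 0.955397i)·a = (0.2088 - 0.6756i)
new amp(|1⟩) = (0.295326 + 0.955397i)·b = (-0.2088 - 0.6756i)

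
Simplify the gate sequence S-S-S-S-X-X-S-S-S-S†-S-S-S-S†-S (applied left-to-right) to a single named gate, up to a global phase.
S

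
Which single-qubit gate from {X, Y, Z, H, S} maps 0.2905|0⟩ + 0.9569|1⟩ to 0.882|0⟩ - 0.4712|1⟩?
H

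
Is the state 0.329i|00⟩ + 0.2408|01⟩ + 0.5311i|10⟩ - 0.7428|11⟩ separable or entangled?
Entangled

Writing the state as a|00⟩ + b|01⟩ + c|10⟩ + d|11⟩, it is a product state iff ad − bc = 0.
Here (a, b, c, d) = (0.329i, 0.2408, 0.5311i, -0.7428): ad − bc = (0.329i)(-0.7428) − (0.2408)(0.5311i) = -0.3723i ≠ 0, so the state is entangled.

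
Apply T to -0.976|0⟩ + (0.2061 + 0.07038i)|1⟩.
-0.976|0⟩ + (0.09597 + 0.1955i)|1⟩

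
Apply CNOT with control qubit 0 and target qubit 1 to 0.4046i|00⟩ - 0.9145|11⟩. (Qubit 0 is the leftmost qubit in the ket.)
0.4046i|00⟩ - 0.9145|10⟩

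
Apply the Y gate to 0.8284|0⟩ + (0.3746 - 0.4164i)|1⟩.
(-0.4164 - 0.3746i)|0⟩ + 0.8284i|1⟩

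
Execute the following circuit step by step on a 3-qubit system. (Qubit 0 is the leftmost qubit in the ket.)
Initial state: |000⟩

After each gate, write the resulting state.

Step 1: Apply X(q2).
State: |001⟩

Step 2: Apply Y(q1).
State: i|011⟩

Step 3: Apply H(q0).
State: (1/√2)i|011⟩ + (1/√2)i|111⟩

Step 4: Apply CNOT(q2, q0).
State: (1/√2)i|011⟩ + (1/√2)i|111⟩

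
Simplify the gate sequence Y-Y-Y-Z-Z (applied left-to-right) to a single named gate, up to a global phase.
Y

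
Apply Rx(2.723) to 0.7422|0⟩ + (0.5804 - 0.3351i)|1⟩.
(-0.1736 - 0.5677i)|0⟩ + (0.1206 - 0.7956i)|1⟩

Rx(2.723) = [[cos(θ/2), −i·sin(θ/2)], [−i·sin(θ/2), cos(θ/2)]]; θ = 2.723, cos(θ/2) ≈ 0.207772, sin(θ/2) ≈ 0.978177.
With a = amp(|0⟩) = 0.7422 and b = amp(|1⟩) = (0.5804 - 0.3351i):
new amp(|0⟩) = (0.207772)·a + (-0.978177i)·b = (-0.1736 - 0.5677i)
new amp(|1⟩) = (-0.978177i)·a + (0.207772)·b = (0.1206 - 0.7956i)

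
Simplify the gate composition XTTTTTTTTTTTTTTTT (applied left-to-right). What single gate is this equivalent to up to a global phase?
X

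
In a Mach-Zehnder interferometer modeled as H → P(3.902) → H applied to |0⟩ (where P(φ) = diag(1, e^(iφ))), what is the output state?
(0.1377 - 0.3446i)|0⟩ + (0.8623 + 0.3446i)|1⟩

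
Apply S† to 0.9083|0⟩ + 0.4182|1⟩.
0.9083|0⟩ - 0.4182i|1⟩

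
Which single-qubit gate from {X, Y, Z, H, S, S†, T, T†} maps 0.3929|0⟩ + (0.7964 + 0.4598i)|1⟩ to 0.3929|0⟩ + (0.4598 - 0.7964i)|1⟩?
S†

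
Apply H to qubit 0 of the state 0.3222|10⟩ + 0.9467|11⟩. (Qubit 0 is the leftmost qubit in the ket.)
0.2278|00⟩ + 0.6694|01⟩ - 0.2278|10⟩ - 0.6694|11⟩

H on qubit 0 mixes each pair of kets that differ only in qubit 0: amplitudes (a, b) of (|…0…⟩, |…1…⟩) become ((a + b)/√2, (a − b)/√2). Kets absent from the input have amplitude 0.
(|00⟩, |10⟩): (a, b) = (0, 0.3222) → (0.2278, -0.2278)
(|01⟩, |11⟩): (a, b) = (0, 0.9467) → (0.6694, -0.6694)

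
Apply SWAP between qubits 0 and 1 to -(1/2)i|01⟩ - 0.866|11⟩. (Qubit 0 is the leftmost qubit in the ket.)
-(1/2)i|10⟩ - 0.866|11⟩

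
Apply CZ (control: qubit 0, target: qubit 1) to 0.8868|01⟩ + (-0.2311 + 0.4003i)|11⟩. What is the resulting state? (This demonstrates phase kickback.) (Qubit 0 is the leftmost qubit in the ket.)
0.8868|01⟩ + (0.2311 - 0.4003i)|11⟩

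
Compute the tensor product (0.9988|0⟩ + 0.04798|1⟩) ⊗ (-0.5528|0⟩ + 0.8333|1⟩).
-0.5521|00⟩ + 0.8323|01⟩ - 0.02652|10⟩ + 0.03998|11⟩

amp(|b₁b₂…⟩) = product of the factor amplitudes for bits b₁, b₂, …; only kets whose every factor amplitude is nonzero survive.
|00⟩: (0.9988)(-0.5528) = -0.5521
|01⟩: (0.9988)(0.8333) = 0.8323
|10⟩: (0.04798)(-0.5528) = -0.02652
|11⟩: (0.04798)(0.8333) = 0.03998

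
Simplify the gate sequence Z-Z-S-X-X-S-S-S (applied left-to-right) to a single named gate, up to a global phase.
I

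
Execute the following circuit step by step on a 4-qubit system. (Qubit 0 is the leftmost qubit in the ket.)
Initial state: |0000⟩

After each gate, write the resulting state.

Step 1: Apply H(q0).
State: 1/√2|0000⟩ + 1/√2|1000⟩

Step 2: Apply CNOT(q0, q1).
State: 1/√2|0000⟩ + 1/√2|1100⟩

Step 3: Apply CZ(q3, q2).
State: 1/√2|0000⟩ + 1/√2|1100⟩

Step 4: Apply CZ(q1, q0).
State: 1/√2|0000⟩ - 1/√2|1100⟩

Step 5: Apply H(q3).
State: 1/2|0000⟩ + 1/2|0001⟩ - 1/2|1100⟩ - 1/2|1101⟩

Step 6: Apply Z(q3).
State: 1/2|0000⟩ - 1/2|0001⟩ - 1/2|1100⟩ + 1/2|1101⟩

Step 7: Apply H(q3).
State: 1/√2|0001⟩ - 1/√2|1101⟩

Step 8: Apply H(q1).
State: 1/2|0001⟩ + 1/2|0101⟩ - 1/2|1001⟩ + 1/2|1101⟩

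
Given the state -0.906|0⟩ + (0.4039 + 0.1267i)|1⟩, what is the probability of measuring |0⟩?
0.8208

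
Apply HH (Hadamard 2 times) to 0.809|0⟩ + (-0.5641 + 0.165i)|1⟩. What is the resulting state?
0.809|0⟩ + (-0.5641 + 0.165i)|1⟩

H² = I, so an even number of Hadamards cancels: H^2 = I and the state is unchanged.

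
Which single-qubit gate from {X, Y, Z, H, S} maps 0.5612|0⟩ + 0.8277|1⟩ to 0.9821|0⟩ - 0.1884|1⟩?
H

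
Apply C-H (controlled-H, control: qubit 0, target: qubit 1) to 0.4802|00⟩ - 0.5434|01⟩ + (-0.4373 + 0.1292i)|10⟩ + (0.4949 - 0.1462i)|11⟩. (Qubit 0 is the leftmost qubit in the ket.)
0.4802|00⟩ - 0.5434|01⟩ + (0.04073 - 0.01202i)|10⟩ + (-0.6592 + 0.1947i)|11⟩

C-H leaves the control-|0⟩ kets |00⟩, |01⟩ unchanged and applies H to qubit 1 on the control-|1⟩ pair (|10⟩, |11⟩).
H = [[1/√2, 1/√2], [1/√2, -1/√2]].
With a = amp(|10⟩) = (-0.4373 + 0.1292i) and b = amp(|11⟩) = (0.4949 - 0.1462i):
new amp(|10⟩) = (1/√2)·a + (1/√2)·b = (0.04073 - 0.01202i)
new amp(|11⟩) = (1/√2)·a + (-1/√2)·b = (-0.6592 + 0.1947i)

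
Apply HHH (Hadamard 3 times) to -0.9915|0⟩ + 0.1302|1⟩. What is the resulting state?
-0.609|0⟩ - 0.7932|1⟩

H² = I, so H^3 = H: a single Hadamard. With (a, b) = (-0.9915, 0.1302), H gives ((a + b)/√2, (a − b)/√2) = (-0.609, -0.7932).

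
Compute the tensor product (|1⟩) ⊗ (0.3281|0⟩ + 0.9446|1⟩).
0.3281|10⟩ + 0.9446|11⟩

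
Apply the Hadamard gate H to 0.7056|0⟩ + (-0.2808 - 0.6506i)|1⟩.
(0.3004 - 0.46i)|0⟩ + (0.6975 + 0.46i)|1⟩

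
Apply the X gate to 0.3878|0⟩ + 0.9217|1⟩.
0.9217|0⟩ + 0.3878|1⟩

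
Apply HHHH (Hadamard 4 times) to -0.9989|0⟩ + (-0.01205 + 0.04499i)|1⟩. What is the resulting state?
-0.9989|0⟩ + (-0.01205 + 0.04499i)|1⟩

H² = I, so an even number of Hadamards cancels: H^4 = I and the state is unchanged.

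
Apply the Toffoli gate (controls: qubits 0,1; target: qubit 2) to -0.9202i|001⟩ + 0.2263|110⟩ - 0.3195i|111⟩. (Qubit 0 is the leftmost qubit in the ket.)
-0.9202i|001⟩ - 0.3195i|110⟩ + 0.2263|111⟩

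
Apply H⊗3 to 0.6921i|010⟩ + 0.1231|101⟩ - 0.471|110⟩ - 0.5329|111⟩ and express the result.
(-0.3114 + 0.2447i)|000⟩ + (-0.02164 + 0.2447i)|001⟩ + (0.3985 - 0.2447i)|010⟩ + (-0.06541 - 0.2447i)|011⟩ + (0.3114 + 0.2447i)|100⟩ + (0.02164 + 0.2447i)|101⟩ + (-0.3985 - 0.2447i)|110⟩ + (0.06541 - 0.2447i)|111⟩

H⊗3 gives amp(|y⟩) = (1/2√2) Σ_x (−1)^(x·y) amp(|x⟩), where x·y is the number of positions in which both x and y have a 1.
|000⟩: (0.6921i + 0.1231 - 0.471 - 0.5329)/(2√2) = (-0.3114 + 0.2447i)
|001⟩: (0.6921i - 0.1231 - 0.471 + 0.5329)/(2√2) = (-0.02164 + 0.2447i)
|010⟩: (-0.6921i + 0.1231 + 0.471 + 0.5329)/(2√2) = (0.3985 - 0.2447i)
|011⟩: (-0.6921i - 0.1231 + 0.471 - 0.5329)/(2√2) = (-0.06541 - 0.2447i)
|100⟩: (0.6921i - 0.1231 + 0.471 + 0.5329)/(2√2) = (0.3114 + 0.2447i)
|101⟩: (0.6921i + 0.1231 + 0.471 - 0.5329)/(2√2) = (0.02164 + 0.2447i)
|110⟩: (-0.6921i - 0.1231 - 0.471 - 0.5329)/(2√2) = (-0.3985 - 0.2447i)
|111⟩: (-0.6921i + 0.1231 - 0.471 + 0.5329)/(2√2) = (0.06541 - 0.2447i)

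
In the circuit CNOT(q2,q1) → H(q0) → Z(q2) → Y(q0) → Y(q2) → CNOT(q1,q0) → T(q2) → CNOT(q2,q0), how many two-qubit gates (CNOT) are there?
3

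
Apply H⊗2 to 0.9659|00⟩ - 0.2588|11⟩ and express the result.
0.3536|00⟩ + 0.6124|01⟩ + 0.6124|10⟩ + 0.3536|11⟩

H⊗2 gives amp(|y⟩) = (1/2) Σ_x (−1)^(x·y) amp(|x⟩), where x·y is the number of positions in which both x and y have a 1.
|00⟩: (0.9659 - 0.2588)/2 = 0.3536
|01⟩: (0.9659 + 0.2588)/2 = 0.6124
|10⟩: (0.9659 + 0.2588)/2 = 0.6124
|11⟩: (0.9659 - 0.2588)/2 = 0.3536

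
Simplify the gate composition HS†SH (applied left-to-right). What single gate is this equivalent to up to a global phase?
I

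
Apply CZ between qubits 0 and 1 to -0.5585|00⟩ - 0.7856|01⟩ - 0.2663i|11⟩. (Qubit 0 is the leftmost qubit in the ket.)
-0.5585|00⟩ - 0.7856|01⟩ + 0.2663i|11⟩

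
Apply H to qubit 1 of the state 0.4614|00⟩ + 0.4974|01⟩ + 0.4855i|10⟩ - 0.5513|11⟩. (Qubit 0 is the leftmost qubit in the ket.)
0.678|00⟩ - 0.02546|01⟩ + (-0.3898 + 0.3433i)|10⟩ + (0.3898 + 0.3433i)|11⟩

H on qubit 1 mixes each pair of kets that differ only in qubit 1: amplitudes (a, b) of (|…0…⟩, |…1…⟩) become ((a + b)/√2, (a − b)/√2). Kets absent from the input have amplitude 0.
(|00⟩, |01⟩): (a, b) = (0.4614, 0.4974) → (0.678, -0.02546)
(|10⟩, |11⟩): (a, b) = (0.4855i, -0.5513) → ((-0.3898 + 0.3433i), (0.3898 + 0.3433i))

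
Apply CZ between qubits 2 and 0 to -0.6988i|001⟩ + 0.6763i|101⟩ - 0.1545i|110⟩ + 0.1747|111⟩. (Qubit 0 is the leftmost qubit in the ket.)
-0.6988i|001⟩ - 0.6763i|101⟩ - 0.1545i|110⟩ - 0.1747|111⟩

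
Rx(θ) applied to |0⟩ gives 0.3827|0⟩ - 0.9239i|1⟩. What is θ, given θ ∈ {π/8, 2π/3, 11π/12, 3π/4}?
3π/4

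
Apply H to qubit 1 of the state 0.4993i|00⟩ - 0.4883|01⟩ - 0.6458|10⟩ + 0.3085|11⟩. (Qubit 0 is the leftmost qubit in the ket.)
(-0.3453 + 0.3531i)|00⟩ + (0.3453 + 0.3531i)|01⟩ - 0.2385|10⟩ - 0.6748|11⟩

H on qubit 1 mixes each pair of kets that differ only in qubit 1: amplitudes (a, b) of (|…0…⟩, |…1…⟩) become ((a + b)/√2, (a − b)/√2). Kets absent from the input have amplitude 0.
(|00⟩, |01⟩): (a, b) = (0.4993i, -0.4883) → ((-0.3453 + 0.3531i), (0.3453 + 0.3531i))
(|10⟩, |11⟩): (a, b) = (-0.6458, 0.3085) → (-0.2385, -0.6748)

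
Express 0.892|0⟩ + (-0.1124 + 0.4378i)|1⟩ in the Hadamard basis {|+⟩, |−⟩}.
(0.5513 + 0.3096i)|+⟩ + (0.7102 - 0.3096i)|−⟩

With |ψ⟩ = α|0⟩ + β|1⟩, the Hadamard-basis coefficients are ⟨+|ψ⟩ = (α + β)/√2 and ⟨−|ψ⟩ = (α − β)/√2.
Here α = 0.892, β = (-0.1124 + 0.4378i): (α + β)/√2 = (0.5513 + 0.3096i), (α − β)/√2 = (0.7102 - 0.3096i).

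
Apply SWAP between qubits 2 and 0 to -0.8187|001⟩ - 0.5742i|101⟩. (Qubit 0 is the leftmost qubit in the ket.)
-0.8187|100⟩ - 0.5742i|101⟩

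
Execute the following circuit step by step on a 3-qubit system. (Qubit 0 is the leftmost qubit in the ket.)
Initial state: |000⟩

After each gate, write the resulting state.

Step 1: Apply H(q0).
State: 1/√2|000⟩ + 1/√2|100⟩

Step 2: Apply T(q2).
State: 1/√2|000⟩ + 1/√2|100⟩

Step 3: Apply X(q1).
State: 1/√2|010⟩ + 1/√2|110⟩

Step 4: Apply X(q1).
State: 1/√2|000⟩ + 1/√2|100⟩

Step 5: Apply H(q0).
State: |000⟩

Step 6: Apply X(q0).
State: |100⟩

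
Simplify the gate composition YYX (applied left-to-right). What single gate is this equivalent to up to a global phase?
X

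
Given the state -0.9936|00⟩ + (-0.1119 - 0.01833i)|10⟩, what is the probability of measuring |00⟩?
0.9872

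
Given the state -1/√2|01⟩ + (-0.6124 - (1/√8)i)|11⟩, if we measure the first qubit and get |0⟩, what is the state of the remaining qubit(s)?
-|1⟩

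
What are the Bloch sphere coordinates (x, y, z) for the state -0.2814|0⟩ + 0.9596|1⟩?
(-0.5401, 0, -0.8416)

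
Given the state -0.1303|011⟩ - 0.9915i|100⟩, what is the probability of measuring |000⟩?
0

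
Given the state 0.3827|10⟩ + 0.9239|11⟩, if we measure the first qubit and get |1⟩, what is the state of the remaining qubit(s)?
0.3827|0⟩ + 0.9239|1⟩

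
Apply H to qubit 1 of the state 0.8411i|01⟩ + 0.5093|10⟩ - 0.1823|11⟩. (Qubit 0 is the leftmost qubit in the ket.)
0.5947i|00⟩ - 0.5947i|01⟩ + 0.2312|10⟩ + 0.489|11⟩

H on qubit 1 mixes each pair of kets that differ only in qubit 1: amplitudes (a, b) of (|…0…⟩, |…1…⟩) become ((a + b)/√2, (a − b)/√2). Kets absent from the input have amplitude 0.
(|00⟩, |01⟩): (a, b) = (0, 0.8411i) → (0.5947i, -0.5947i)
(|10⟩, |11⟩): (a, b) = (0.5093, -0.1823) → (0.2312, 0.489)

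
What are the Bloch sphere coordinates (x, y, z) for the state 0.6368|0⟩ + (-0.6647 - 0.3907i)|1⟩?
(-0.8466, -0.4976, -0.189)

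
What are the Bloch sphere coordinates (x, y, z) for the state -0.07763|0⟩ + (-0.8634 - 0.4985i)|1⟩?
(0.1341, 0.0774, -0.9879)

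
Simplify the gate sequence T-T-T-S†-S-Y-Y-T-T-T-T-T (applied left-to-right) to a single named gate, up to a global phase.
I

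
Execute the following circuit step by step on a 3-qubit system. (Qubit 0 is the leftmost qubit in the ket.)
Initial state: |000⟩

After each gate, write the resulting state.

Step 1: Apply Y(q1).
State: i|010⟩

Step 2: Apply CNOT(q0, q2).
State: i|010⟩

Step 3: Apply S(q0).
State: i|010⟩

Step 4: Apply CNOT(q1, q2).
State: i|011⟩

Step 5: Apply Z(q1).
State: -i|011⟩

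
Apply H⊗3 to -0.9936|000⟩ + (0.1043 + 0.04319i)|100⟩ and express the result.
(-0.3144 + 0.01527i)|000⟩ + (-0.3144 + 0.01527i)|001⟩ + (-0.3144 + 0.01527i)|010⟩ + (-0.3144 + 0.01527i)|011⟩ + (-0.3882 - 0.01527i)|100⟩ + (-0.3882 - 0.01527i)|101⟩ + (-0.3882 - 0.01527i)|110⟩ + (-0.3882 - 0.01527i)|111⟩

H⊗3 gives amp(|y⟩) = (1/2√2) Σ_x (−1)^(x·y) amp(|x⟩), where x·y is the number of positions in which both x and y have a 1.
|000⟩: (-0.9936 + (0.1043 + 0.04319i))/(2√2) = (-0.3144 + 0.01527i)
|001⟩: (-0.9936 + (0.1043 + 0.04319i))/(2√2) = (-0.3144 + 0.01527i)
|010⟩: (-0.9936 + (0.1043 + 0.04319i))/(2√2) = (-0.3144 + 0.01527i)
|011⟩: (-0.9936 + (0.1043 + 0.04319i))/(2√2) = (-0.3144 + 0.01527i)
|100⟩: (-0.9936 - (0.1043 + 0.04319i))/(2√2) = (-0.3882 - 0.01527i)
|101⟩: (-0.9936 - (0.1043 + 0.04319i))/(2√2) = (-0.3882 - 0.01527i)
|110⟩: (-0.9936 - (0.1043 + 0.04319i))/(2√2) = (-0.3882 - 0.01527i)
|111⟩: (-0.9936 - (0.1043 + 0.04319i))/(2√2) = (-0.3882 - 0.01527i)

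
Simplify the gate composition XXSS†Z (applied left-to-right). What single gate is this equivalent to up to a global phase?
Z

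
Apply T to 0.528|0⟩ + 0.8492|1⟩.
0.528|0⟩ + (0.6005 + 0.6005i)|1⟩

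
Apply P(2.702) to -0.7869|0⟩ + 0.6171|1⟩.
-0.7869|0⟩ + (-0.5584 + 0.2626i)|1⟩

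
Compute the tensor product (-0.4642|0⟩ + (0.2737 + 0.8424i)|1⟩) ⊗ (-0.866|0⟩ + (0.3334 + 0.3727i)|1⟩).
0.402|00⟩ + (-0.1548 - 0.173i)|01⟩ + (-0.237 - 0.7295i)|10⟩ + (-0.2227 + 0.3829i)|11⟩

amp(|b₁b₂…⟩) = product of the factor amplitudes for bits b₁, b₂, …; only kets whose every factor amplitude is nonzero survive.
|00⟩: (-0.4642)(-0.866) = 0.402
|01⟩: (-0.4642)(0.3334 + 0.3727i) = (-0.1548 - 0.173i)
|10⟩: (0.2737 + 0.8424i)(-0.866) = (-0.237 - 0.7295i)
|11⟩: (0.2737 + 0.8424i)(0.3334 + 0.3727i) = (-0.2227 + 0.3829i)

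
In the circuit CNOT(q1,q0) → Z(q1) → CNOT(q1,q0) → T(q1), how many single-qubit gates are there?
2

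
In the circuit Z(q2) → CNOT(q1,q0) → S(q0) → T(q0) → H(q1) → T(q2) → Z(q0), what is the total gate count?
7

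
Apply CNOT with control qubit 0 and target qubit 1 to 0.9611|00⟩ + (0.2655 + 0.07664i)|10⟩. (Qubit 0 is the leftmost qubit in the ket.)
0.9611|00⟩ + (0.2655 + 0.07664i)|11⟩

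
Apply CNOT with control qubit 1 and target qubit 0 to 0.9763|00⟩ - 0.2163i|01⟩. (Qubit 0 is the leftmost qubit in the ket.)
0.9763|00⟩ - 0.2163i|11⟩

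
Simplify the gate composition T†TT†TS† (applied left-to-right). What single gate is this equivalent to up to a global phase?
S†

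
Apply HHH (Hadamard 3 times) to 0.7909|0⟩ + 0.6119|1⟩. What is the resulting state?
0.9919|0⟩ + 0.1266|1⟩

H² = I, so H^3 = H: a single Hadamard. With (a, b) = (0.7909, 0.6119), H gives ((a + b)/√2, (a − b)/√2) = (0.9919, 0.1266).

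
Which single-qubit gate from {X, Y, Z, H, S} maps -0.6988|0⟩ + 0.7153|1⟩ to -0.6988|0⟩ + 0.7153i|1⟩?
S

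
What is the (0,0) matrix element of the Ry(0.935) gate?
0.8927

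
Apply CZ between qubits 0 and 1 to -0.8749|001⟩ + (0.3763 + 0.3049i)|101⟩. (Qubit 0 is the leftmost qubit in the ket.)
-0.8749|001⟩ + (0.3763 + 0.3049i)|101⟩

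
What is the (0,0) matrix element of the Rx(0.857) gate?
0.9096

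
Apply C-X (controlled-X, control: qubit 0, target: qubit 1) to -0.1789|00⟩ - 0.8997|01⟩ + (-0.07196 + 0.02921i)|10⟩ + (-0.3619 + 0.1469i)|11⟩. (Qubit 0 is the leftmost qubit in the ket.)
-0.1789|00⟩ - 0.8997|01⟩ + (-0.3619 + 0.1469i)|10⟩ + (-0.07196 + 0.02921i)|11⟩

C-X leaves the control-|0⟩ kets |00⟩, |01⟩ unchanged and applies X to qubit 1 on the control-|1⟩ pair (|10⟩, |11⟩).
X = [[0, 1], [1, 0]].
With a = amp(|10⟩) = (-0.07196 + 0.02921i) and b = amp(|11⟩) = (-0.3619 + 0.1469i):
new amp(|10⟩) = (1)·b = (-0.3619 + 0.1469i)
new amp(|11⟩) = (1)·a = (-0.07196 + 0.02921i)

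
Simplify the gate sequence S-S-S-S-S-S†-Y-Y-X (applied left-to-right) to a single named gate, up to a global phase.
X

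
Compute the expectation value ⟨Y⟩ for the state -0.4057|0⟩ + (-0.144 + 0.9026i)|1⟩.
-0.7324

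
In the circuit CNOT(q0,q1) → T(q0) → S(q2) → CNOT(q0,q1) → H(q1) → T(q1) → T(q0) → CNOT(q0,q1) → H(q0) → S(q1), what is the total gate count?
10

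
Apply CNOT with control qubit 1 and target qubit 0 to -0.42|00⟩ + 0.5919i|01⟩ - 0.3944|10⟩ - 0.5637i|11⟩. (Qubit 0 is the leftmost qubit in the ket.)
-0.42|00⟩ - 0.5637i|01⟩ - 0.3944|10⟩ + 0.5919i|11⟩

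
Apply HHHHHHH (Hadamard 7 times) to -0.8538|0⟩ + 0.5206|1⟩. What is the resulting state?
-0.2356|0⟩ - 0.9718|1⟩

H² = I, so H^7 = H: a single Hadamard. With (a, b) = (-0.8538, 0.5206), H gives ((a + b)/√2, (a − b)/√2) = (-0.2356, -0.9718).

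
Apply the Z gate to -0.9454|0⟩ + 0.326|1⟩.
-0.9454|0⟩ - 0.326|1⟩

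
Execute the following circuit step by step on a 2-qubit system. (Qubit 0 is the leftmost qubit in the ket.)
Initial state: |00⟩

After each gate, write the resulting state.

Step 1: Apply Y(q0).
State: i|10⟩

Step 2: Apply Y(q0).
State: |00⟩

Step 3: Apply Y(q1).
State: i|01⟩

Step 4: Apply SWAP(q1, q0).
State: i|10⟩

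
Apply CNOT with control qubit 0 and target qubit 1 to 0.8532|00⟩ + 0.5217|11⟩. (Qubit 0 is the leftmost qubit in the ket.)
0.8532|00⟩ + 0.5217|10⟩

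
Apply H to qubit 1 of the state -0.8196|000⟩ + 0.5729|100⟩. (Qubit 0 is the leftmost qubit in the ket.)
-0.5795|000⟩ - 0.5795|010⟩ + 0.4051|100⟩ + 0.4051|110⟩

H on qubit 1 mixes each pair of kets that differ only in qubit 1: amplitudes (a, b) of (|…0…⟩, |…1…⟩) become ((a + b)/√2, (a − b)/√2). Kets absent from the input have amplitude 0.
(|000⟩, |010⟩): (a, b) = (-0.8196, 0) → (-0.5795, -0.5795)
(|100⟩, |110⟩): (a, b) = (0.5729, 0) → (0.4051, 0.4051)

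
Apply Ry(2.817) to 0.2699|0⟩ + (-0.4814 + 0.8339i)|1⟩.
(0.5187 - 0.8229i)|0⟩ + (0.1886 + 0.1347i)|1⟩

Ry(2.817) = [[cos(θ/2), −sin(θ/2)], [sin(θ/2), cos(θ/2)]]; θ = 2.817, cos(θ/2) ≈ 0.161585, sin(θ/2) ≈ 0.986859.
With a = amp(|0⟩) = 0.2699 and b = amp(|1⟩) = (-0.4814 + 0.8339i):
new amp(|0⟩) = (0.161585)·a + (-0.986859)·b = (0.5187 - 0.8229i)
new amp(|1⟩) = (0.986859)·a + (0.161585)·b = (0.1886 + 0.1347i)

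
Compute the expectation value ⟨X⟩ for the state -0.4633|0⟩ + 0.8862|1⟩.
-0.8212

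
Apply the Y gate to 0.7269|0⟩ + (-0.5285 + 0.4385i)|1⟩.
(0.4385 + 0.5285i)|0⟩ + 0.7269i|1⟩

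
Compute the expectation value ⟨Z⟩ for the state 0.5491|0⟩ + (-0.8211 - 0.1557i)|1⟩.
-0.3969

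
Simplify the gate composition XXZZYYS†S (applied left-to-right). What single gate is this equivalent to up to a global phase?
I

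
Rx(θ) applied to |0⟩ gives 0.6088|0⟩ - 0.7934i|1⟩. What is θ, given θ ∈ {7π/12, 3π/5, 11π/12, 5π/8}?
7π/12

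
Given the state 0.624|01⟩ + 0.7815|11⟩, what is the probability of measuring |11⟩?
0.6107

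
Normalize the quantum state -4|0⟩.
-|0⟩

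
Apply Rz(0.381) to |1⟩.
(0.9819 + 0.1893i)|1⟩

Rz(0.381) = [[e^(−iθ/2), 0], [0, e^(iθ/2)]] with e^(±iθ/2) = cos(θ/2) ± i·sin(θ/2); θ = 0.381, cos(θ/2) ≈ 0.98191, sin(θ/2) ≈ 0.18935.
With a = amp(|0⟩) = 0 and b = amp(|1⟩) = 1:
new amp(|0⟩) = (0.98191 - 0.18935i)·a = 0
new amp(|1⟩) = (0.98191 + 0.18935i)·b = (0.9819 + 0.1893i)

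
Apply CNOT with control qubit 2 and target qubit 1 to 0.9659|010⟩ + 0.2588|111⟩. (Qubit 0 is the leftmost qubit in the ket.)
0.9659|010⟩ + 0.2588|101⟩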